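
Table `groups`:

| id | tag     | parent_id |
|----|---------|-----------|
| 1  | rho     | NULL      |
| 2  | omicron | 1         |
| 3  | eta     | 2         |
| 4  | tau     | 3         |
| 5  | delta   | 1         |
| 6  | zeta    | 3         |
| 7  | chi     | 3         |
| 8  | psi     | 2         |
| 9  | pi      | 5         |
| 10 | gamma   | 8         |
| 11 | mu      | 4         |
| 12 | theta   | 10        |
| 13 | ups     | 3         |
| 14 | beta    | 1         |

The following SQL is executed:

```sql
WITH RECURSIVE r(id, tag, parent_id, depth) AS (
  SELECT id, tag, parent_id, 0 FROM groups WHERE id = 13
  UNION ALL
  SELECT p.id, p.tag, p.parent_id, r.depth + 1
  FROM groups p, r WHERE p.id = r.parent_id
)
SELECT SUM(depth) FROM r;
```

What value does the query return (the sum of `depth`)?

6

Base: id=13 (ups), parent_id=3, depth 0.
Iteration 1: join on id=3 -> eta (id 3, parent_id=2, depth 1).
Iteration 2: join on id=2 -> omicron (id 2, parent_id=1, depth 2).
Iteration 3: join on id=1 -> rho (id 1, parent_id=NULL, depth 3).
Iteration 4: parent_id is NULL; no match; recursion stops.
SUM(depth) = 0 + 1 + 2 + 3 = 6.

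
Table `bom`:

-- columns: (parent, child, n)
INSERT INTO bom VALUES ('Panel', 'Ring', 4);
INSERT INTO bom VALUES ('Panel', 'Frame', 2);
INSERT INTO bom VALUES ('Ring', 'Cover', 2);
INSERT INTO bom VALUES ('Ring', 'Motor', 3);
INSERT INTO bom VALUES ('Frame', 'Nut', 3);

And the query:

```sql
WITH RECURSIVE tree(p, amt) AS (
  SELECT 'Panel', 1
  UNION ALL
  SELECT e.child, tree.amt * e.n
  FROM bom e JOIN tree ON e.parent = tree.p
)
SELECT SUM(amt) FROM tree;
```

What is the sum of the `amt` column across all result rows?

33

Base: (Panel, amt=1).
Iteration 1: components of {Panel} -> Frame = 1*2 = 2, Ring = 1*4 = 4.
Iteration 2: components of {Frame,Ring} -> Cover = 4*2 = 8, Motor = 4*3 = 12, Nut = 2*3 = 6.
Iteration 3: no further components; recursion stops.
SUM(amt) = 1 + 4 + 2 + 8 + 12 + 6 = 33.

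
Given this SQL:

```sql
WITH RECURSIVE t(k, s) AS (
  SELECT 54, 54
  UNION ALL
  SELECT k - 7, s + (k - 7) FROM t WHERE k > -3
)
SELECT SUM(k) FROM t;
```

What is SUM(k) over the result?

Base: k=54, s=54.
Iteration 1: 54 > -3 holds -> k = 54 - 7 = 47, s = 54 + 47 = 101.
Iteration 2: 47 > -3 holds -> k = 47 - 7 = 40, s = 101 + 40 = 141.
Iteration 3: 40 > -3 holds -> k = 40 - 7 = 33, s = 141 + 33 = 174.
Iteration 4: 33 > -3 holds -> k = 33 - 7 = 26, s = 174 + 26 = 200.
Iteration 5: 26 > -3 holds -> k = 26 - 7 = 19, s = 200 + 19 = 219.
Iteration 6: 19 > -3 holds -> k = 19 - 7 = 12, s = 219 + 12 = 231.
Iteration 7: 12 > -3 holds -> k = 12 - 7 = 5, s = 231 + 5 = 236.
Iteration 8: 5 > -3 holds -> k = 5 - 7 = -2, s = 236 + -2 = 234.
Iteration 9: -2 > -3 holds -> k = -2 - 7 = -9, s = 234 + -9 = 225.
Iteration 10: -9 > -3 fails; recursion stops.
SUM(k) = 54 + 47 + 40 + 33 + 26 + 19 + 12 + 5 + -2 + -9 = 225.

225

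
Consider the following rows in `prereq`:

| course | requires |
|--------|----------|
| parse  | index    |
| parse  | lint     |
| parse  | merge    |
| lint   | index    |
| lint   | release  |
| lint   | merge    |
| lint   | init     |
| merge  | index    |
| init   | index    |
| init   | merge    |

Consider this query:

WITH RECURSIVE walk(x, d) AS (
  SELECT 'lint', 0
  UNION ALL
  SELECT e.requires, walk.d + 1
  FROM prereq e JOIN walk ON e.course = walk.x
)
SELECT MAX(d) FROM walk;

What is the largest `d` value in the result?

Base: (lint, d=0).
Iteration 1: edges from {lint} -> (index, d=1), (init, d=1), (merge, d=1), (release, d=1).
Iteration 2: edges from {index,init,merge,release} -> (index, d=2) x2, (merge, d=2). [UNION ALL keeps all 3 new rows, including repeats]
Iteration 3: edges from {index,merge} -> (index, d=3).
Iteration 4: no outgoing edges from {index}; recursion stops.
d values: 0, 1, 1, 1, 1, 2, 2, 2, 3; the maximum is 3.

3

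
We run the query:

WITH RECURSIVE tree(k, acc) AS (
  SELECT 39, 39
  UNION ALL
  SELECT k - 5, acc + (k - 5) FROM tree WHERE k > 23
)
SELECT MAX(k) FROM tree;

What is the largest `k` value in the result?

Base: k=39, acc=39.
Iteration 1: 39 > 23 holds -> k = 39 - 5 = 34, acc = 39 + 34 = 73.
Iteration 2: 34 > 23 holds -> k = 34 - 5 = 29, acc = 73 + 29 = 102.
Iteration 3: 29 > 23 holds -> k = 29 - 5 = 24, acc = 102 + 24 = 126.
Iteration 4: 24 > 23 holds -> k = 24 - 5 = 19, acc = 126 + 19 = 145.
Iteration 5: 19 > 23 fails; recursion stops.
k values: 39, 34, 29, 24, 19; the maximum is 39.

39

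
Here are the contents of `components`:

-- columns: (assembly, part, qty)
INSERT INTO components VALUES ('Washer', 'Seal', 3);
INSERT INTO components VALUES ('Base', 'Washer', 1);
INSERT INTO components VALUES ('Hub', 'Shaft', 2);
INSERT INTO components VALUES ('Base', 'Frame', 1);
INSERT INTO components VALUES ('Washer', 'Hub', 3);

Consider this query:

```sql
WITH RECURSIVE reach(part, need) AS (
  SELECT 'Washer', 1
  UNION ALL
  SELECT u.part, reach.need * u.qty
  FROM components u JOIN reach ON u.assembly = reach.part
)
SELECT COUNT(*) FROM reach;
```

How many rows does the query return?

Base: (Washer, need=1).
Iteration 1: components of {Washer} -> Hub = 1*3 = 3, Seal = 1*3 = 3.
Iteration 2: components of {Hub,Seal} -> Shaft = 3*2 = 6.
Iteration 3: no further components; recursion stops.
Total rows emitted: 4.

4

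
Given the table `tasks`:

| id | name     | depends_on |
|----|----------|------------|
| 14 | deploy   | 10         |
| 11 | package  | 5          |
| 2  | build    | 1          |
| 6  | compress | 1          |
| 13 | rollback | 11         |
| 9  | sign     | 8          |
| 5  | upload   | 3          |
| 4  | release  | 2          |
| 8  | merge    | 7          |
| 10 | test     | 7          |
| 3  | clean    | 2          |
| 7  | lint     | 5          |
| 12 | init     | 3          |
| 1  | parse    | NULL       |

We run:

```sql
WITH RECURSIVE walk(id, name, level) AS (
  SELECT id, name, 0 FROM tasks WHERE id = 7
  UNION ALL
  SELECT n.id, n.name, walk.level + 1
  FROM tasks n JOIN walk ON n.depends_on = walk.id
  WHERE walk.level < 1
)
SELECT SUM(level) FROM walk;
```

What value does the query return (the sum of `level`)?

Base: id=7 (lint) at level 0.
Iteration 1: rows with depends_on in {7} -> merge (id 8, level 1), test (id 10, level 1).
Iteration 2: level < 1 fails for all current rows; recursion stops.
SUM(level) = 0 + 1 + 1 = 2.

2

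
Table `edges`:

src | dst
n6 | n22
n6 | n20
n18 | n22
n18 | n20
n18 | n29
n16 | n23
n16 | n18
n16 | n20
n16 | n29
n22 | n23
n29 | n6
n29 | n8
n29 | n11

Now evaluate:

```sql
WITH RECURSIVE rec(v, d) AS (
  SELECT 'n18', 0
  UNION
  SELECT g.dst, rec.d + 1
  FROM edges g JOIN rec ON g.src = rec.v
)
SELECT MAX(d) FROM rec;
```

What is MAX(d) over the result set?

Base: (n18, d=0).
Iteration 1: edges from {n18} -> (n20, d=1), (n22, d=1), (n29, d=1).
Iteration 2: edges from {n20,n22,n29} -> (n11, d=2), (n23, d=2), (n6, d=2), (n8, d=2).
Iteration 3: edges from {n11,n23,n6,n8} -> (n20, d=3), (n22, d=3).
Iteration 4: edges from {n20,n22} -> (n23, d=4).
Iteration 5: no outgoing edges from {n23}; recursion stops.
d values: 0, 1, 1, 1, 2, 2, 2, 2, 3, 3, 4; the maximum is 4.

4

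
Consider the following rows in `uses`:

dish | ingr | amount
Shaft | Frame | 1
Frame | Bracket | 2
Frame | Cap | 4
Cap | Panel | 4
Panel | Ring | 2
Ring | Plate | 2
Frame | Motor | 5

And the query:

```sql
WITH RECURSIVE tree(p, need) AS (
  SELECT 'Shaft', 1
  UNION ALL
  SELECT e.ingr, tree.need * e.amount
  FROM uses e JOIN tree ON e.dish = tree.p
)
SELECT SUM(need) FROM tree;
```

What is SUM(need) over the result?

125

Base: (Shaft, need=1).
Iteration 1: components of {Shaft} -> Frame = 1*1 = 1.
Iteration 2: components of {Frame} -> Bracket = 1*2 = 2, Cap = 1*4 = 4, Motor = 1*5 = 5.
Iteration 3: components of {Bracket,Cap,Motor} -> Panel = 4*4 = 16.
Iteration 4: components of {Panel} -> Ring = 16*2 = 32.
Iteration 5: components of {Ring} -> Plate = 32*2 = 64.
Iteration 6: no further components; recursion stops.
SUM(need) = 1 + 1 + 2 + 4 + 5 + 16 + 32 + 64 = 125.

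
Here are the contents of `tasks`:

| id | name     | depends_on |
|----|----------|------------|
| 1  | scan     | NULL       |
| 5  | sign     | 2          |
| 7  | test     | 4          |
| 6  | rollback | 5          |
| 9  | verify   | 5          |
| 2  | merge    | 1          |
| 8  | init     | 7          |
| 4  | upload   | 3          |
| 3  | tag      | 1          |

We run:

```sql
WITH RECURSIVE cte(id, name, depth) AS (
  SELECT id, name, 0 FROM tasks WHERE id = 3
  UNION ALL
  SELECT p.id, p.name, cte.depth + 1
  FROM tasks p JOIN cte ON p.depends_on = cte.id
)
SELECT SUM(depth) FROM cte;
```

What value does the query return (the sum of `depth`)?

6

Base: id=3 (tag) at depth 0.
Iteration 1: rows with depends_on in {3} -> upload (id 4, depth 1).
Iteration 2: rows with depends_on in {4} -> test (id 7, depth 2).
Iteration 3: rows with depends_on in {7} -> init (id 8, depth 3).
Iteration 4: no rows with depends_on in {8}; recursion stops.
SUM(depth) = 0 + 1 + 2 + 3 = 6.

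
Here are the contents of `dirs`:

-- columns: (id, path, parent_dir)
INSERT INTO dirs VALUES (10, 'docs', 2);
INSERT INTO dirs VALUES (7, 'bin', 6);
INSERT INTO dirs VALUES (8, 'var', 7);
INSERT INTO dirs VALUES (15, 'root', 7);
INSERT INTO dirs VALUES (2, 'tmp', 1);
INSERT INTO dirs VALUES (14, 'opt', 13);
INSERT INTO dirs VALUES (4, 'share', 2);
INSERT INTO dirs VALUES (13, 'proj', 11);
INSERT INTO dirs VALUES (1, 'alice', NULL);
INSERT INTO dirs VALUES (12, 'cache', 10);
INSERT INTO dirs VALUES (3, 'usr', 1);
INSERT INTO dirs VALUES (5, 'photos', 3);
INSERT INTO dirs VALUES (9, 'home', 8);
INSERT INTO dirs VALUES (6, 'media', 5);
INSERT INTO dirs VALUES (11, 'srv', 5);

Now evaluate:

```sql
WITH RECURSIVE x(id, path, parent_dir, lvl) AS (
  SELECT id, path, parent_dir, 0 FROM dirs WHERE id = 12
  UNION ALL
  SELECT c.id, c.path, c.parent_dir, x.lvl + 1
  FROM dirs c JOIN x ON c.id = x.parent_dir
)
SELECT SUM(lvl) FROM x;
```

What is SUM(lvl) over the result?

Base: id=12 (cache), parent_dir=10, lvl 0.
Iteration 1: join on id=10 -> docs (id 10, parent_dir=2, lvl 1).
Iteration 2: join on id=2 -> tmp (id 2, parent_dir=1, lvl 2).
Iteration 3: join on id=1 -> alice (id 1, parent_dir=NULL, lvl 3).
Iteration 4: parent_dir is NULL; no match; recursion stops.
SUM(lvl) = 0 + 1 + 2 + 3 = 6.

6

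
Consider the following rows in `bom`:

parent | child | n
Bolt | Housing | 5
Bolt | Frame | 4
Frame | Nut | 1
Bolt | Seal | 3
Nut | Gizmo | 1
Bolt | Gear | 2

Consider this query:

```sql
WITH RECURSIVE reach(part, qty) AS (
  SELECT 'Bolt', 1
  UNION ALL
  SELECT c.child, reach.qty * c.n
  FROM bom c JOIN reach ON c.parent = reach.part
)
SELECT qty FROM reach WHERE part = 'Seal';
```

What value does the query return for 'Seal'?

Base: (Bolt, qty=1).
Iteration 1: components of {Bolt} -> Frame = 1*4 = 4, Gear = 1*2 = 2, Housing = 1*5 = 5, Seal = 1*3 = 3.
Iteration 2: components of {Frame,Gear,Housing,Seal} -> Nut = 4*1 = 4.
Iteration 3: components of {Nut} -> Gizmo = 4*1 = 4.
Iteration 4: no further components; recursion stops.

3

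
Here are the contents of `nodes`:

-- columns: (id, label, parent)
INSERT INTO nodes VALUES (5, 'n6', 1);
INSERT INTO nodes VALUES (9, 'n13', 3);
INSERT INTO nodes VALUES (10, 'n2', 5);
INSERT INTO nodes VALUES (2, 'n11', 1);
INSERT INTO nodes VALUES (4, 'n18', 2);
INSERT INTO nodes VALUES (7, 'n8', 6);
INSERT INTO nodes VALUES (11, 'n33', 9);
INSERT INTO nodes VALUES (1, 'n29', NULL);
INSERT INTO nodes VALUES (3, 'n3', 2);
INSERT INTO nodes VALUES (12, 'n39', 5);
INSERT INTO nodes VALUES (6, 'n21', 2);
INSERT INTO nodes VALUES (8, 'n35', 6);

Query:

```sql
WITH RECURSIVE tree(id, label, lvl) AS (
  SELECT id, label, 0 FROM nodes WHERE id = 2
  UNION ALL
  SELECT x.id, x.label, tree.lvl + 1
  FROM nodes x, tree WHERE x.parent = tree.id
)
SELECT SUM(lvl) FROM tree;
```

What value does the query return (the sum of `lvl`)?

12

Base: id=2 (n11) at lvl 0.
Iteration 1: rows with parent in {2} -> n3 (id 3, lvl 1), n18 (id 4, lvl 1), n21 (id 6, lvl 1).
Iteration 2: rows with parent in {3,4,6} -> n8 (id 7, lvl 2), n35 (id 8, lvl 2), n13 (id 9, lvl 2).
Iteration 3: rows with parent in {7,8,9} -> n33 (id 11, lvl 3).
Iteration 4: no rows with parent in {11}; recursion stops.
SUM(lvl) = 0 + 1 + 1 + 1 + 2 + 2 + 2 + 3 = 12.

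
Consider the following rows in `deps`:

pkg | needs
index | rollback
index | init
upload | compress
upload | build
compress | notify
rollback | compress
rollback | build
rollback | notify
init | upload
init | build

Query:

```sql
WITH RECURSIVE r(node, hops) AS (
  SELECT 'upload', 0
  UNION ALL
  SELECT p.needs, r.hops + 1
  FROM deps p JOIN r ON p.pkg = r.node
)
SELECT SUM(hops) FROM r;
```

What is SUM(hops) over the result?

Base: (upload, hops=0).
Iteration 1: edges from {upload} -> (build, hops=1), (compress, hops=1).
Iteration 2: edges from {build,compress} -> (notify, hops=2).
Iteration 3: no outgoing edges from {notify}; recursion stops.
SUM(hops) = 0 + 1 + 1 + 2 = 4.

4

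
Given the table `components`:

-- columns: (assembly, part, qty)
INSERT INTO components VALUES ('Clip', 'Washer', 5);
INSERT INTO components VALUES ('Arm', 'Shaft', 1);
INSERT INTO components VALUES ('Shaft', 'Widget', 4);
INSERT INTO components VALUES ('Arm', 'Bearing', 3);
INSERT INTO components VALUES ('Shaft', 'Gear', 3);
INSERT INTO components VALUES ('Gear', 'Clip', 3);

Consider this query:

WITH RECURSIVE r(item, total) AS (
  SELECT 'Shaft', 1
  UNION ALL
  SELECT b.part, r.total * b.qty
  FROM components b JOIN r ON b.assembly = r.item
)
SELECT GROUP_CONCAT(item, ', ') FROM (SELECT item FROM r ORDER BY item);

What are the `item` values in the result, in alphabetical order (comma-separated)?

Clip, Gear, Shaft, Washer, Widget

Base: (Shaft, total=1).
Iteration 1: components of {Shaft} -> Gear = 1*3 = 3, Widget = 1*4 = 4.
Iteration 2: components of {Gear,Widget} -> Clip = 3*3 = 9.
Iteration 3: components of {Clip} -> Washer = 9*5 = 45.
Iteration 4: no further components; recursion stops.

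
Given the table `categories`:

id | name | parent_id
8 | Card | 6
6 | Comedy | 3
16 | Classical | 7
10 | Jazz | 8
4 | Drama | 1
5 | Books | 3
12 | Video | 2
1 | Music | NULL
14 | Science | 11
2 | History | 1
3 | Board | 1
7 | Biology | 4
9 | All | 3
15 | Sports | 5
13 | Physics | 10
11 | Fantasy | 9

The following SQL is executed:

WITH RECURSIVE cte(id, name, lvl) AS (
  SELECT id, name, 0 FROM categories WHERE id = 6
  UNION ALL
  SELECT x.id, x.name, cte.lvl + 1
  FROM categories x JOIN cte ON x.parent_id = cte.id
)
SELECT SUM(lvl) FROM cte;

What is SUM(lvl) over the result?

6

Base: id=6 (Comedy) at lvl 0.
Iteration 1: rows with parent_id in {6} -> Card (id 8, lvl 1).
Iteration 2: rows with parent_id in {8} -> Jazz (id 10, lvl 2).
Iteration 3: rows with parent_id in {10} -> Physics (id 13, lvl 3).
Iteration 4: no rows with parent_id in {13}; recursion stops.
SUM(lvl) = 0 + 1 + 2 + 3 = 6.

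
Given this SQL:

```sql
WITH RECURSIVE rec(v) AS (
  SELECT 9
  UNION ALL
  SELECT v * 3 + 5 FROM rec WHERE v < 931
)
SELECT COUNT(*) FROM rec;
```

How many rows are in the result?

6

Base: v=9.
Iteration 1: 9 < 931 holds -> v = 9 * 3 + 5 = 32.
Iteration 2: 32 < 931 holds -> v = 32 * 3 + 5 = 101.
Iteration 3: 101 < 931 holds -> v = 101 * 3 + 5 = 308.
Iteration 4: 308 < 931 holds -> v = 308 * 3 + 5 = 929.
Iteration 5: 929 < 931 holds -> v = 929 * 3 + 5 = 2792.
Iteration 6: 2792 < 931 fails; recursion stops.
Total rows emitted: 6.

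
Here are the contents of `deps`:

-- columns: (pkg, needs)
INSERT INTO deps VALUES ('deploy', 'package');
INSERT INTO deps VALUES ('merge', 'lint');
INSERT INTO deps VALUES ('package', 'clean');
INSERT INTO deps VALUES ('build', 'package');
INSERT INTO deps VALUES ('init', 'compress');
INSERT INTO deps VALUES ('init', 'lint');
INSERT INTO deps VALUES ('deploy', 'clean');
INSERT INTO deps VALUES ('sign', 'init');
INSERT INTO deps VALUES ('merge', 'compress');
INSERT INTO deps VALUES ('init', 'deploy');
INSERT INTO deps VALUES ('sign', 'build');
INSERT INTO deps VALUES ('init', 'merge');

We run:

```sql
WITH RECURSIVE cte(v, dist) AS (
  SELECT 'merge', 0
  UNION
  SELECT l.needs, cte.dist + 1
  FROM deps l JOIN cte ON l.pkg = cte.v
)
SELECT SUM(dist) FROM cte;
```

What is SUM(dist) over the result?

2

Base: (merge, dist=0).
Iteration 1: edges from {merge} -> (compress, dist=1), (lint, dist=1).
Iteration 2: no outgoing edges from {compress,lint}; recursion stops.
SUM(dist) = 0 + 1 + 1 = 2.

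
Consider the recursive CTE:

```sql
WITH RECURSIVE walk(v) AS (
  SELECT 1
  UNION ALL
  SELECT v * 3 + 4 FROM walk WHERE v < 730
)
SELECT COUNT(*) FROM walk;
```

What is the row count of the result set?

7

Base: v=1.
Iteration 1: 1 < 730 holds -> v = 1 * 3 + 4 = 7.
Iteration 2: 7 < 730 holds -> v = 7 * 3 + 4 = 25.
Iteration 3: 25 < 730 holds -> v = 25 * 3 + 4 = 79.
Iteration 4: 79 < 730 holds -> v = 79 * 3 + 4 = 241.
Iteration 5: 241 < 730 holds -> v = 241 * 3 + 4 = 727.
Iteration 6: 727 < 730 holds -> v = 727 * 3 + 4 = 2185.
Iteration 7: 2185 < 730 fails; recursion stops.
Total rows emitted: 7.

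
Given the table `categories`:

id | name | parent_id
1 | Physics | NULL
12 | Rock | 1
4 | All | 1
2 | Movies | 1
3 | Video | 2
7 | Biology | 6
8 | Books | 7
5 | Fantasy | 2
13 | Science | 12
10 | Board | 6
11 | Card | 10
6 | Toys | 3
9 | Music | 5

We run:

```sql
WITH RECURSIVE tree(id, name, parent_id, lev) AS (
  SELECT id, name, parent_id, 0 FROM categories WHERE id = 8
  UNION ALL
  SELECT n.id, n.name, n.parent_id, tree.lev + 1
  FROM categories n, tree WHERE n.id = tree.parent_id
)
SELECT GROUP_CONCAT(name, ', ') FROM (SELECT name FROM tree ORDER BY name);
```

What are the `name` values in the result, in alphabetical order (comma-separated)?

Biology, Books, Movies, Physics, Toys, Video

Base: id=8 (Books), parent_id=7, lev 0.
Iteration 1: join on id=7 -> Biology (id 7, parent_id=6, lev 1).
Iteration 2: join on id=6 -> Toys (id 6, parent_id=3, lev 2).
Iteration 3: join on id=3 -> Video (id 3, parent_id=2, lev 3).
Iteration 4: join on id=2 -> Movies (id 2, parent_id=1, lev 4).
Iteration 5: join on id=1 -> Physics (id 1, parent_id=NULL, lev 5).
Iteration 6: parent_id is NULL; no match; recursion stops.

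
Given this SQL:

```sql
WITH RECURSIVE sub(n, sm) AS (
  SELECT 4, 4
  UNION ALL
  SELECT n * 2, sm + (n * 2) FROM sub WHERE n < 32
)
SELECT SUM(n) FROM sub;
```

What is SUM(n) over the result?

Base: n=4, sm=4.
Iteration 1: 4 < 32 holds -> n = 4 * 2 = 8, sm = 4 + 8 = 12.
Iteration 2: 8 < 32 holds -> n = 8 * 2 = 16, sm = 12 + 16 = 28.
Iteration 3: 16 < 32 holds -> n = 16 * 2 = 32, sm = 28 + 32 = 60.
Iteration 4: 32 < 32 fails; recursion stops.
SUM(n) = 4 + 8 + 16 + 32 = 60.

60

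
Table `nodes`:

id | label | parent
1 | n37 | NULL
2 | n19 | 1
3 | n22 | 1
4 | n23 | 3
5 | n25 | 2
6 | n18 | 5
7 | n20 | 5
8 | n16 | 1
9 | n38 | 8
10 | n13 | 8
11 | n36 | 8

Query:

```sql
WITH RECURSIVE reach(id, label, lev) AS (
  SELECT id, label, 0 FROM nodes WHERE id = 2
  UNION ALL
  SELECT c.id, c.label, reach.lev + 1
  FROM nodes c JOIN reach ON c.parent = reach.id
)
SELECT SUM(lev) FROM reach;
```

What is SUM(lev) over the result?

5

Base: id=2 (n19) at lev 0.
Iteration 1: rows with parent in {2} -> n25 (id 5, lev 1).
Iteration 2: rows with parent in {5} -> n18 (id 6, lev 2), n20 (id 7, lev 2).
Iteration 3: no rows with parent in {6,7}; recursion stops.
SUM(lev) = 0 + 1 + 2 + 2 = 5.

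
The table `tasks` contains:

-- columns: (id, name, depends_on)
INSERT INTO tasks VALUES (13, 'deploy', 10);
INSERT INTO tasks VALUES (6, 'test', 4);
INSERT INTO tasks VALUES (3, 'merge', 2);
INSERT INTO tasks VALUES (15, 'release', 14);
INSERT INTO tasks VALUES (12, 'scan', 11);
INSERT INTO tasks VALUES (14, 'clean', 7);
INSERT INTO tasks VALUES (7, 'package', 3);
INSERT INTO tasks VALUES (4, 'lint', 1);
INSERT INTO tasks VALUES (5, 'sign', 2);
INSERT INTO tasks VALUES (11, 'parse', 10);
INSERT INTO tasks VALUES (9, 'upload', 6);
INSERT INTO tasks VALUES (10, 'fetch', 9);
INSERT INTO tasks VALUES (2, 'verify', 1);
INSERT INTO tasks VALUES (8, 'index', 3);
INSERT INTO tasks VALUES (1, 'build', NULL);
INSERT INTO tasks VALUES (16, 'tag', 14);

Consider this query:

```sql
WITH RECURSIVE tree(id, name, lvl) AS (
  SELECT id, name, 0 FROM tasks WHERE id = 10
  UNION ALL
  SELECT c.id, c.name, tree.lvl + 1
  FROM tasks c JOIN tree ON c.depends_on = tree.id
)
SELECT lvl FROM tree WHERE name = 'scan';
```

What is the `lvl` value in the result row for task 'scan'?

2

Base: id=10 (fetch) at lvl 0.
Iteration 1: rows with depends_on in {10} -> parse (id 11, lvl 1), deploy (id 13, lvl 1).
Iteration 2: rows with depends_on in {11,13} -> scan (id 12, lvl 2).
Iteration 3: no rows with depends_on in {12}; recursion stops.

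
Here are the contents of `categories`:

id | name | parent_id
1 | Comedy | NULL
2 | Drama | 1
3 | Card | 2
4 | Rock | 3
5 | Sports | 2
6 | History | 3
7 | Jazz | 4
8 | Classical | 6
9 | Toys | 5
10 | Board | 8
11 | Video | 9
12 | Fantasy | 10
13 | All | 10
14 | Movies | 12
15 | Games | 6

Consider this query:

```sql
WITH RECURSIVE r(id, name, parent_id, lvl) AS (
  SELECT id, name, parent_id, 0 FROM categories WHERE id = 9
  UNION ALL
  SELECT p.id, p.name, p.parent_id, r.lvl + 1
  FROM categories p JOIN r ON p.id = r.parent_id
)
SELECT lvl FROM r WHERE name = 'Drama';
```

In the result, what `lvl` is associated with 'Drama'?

Base: id=9 (Toys), parent_id=5, lvl 0.
Iteration 1: join on id=5 -> Sports (id 5, parent_id=2, lvl 1).
Iteration 2: join on id=2 -> Drama (id 2, parent_id=1, lvl 2).
Iteration 3: join on id=1 -> Comedy (id 1, parent_id=NULL, lvl 3).
Iteration 4: parent_id is NULL; no match; recursion stops.

2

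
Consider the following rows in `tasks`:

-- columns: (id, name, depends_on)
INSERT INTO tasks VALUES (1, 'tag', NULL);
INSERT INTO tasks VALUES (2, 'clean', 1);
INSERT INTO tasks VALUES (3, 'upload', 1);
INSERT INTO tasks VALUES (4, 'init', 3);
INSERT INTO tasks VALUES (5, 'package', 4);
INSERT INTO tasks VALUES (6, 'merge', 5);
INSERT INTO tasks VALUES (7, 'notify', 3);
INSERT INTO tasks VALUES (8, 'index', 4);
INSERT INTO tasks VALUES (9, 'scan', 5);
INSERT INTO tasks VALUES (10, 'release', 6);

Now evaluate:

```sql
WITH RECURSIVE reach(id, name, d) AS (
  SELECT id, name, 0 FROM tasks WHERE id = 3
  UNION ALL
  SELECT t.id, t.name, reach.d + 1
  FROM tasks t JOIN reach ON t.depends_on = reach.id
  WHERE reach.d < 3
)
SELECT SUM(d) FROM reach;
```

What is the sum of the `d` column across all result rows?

12

Base: id=3 (upload) at d 0.
Iteration 1: rows with depends_on in {3} -> init (id 4, d 1), notify (id 7, d 1).
Iteration 2: rows with depends_on in {4,7} -> package (id 5, d 2), index (id 8, d 2).
Iteration 3: rows with depends_on in {5,8} -> merge (id 6, d 3), scan (id 9, d 3).
Iteration 4: d < 3 fails for all current rows; recursion stops.
SUM(d) = 0 + 1 + 1 + 2 + 2 + 3 + 3 = 12.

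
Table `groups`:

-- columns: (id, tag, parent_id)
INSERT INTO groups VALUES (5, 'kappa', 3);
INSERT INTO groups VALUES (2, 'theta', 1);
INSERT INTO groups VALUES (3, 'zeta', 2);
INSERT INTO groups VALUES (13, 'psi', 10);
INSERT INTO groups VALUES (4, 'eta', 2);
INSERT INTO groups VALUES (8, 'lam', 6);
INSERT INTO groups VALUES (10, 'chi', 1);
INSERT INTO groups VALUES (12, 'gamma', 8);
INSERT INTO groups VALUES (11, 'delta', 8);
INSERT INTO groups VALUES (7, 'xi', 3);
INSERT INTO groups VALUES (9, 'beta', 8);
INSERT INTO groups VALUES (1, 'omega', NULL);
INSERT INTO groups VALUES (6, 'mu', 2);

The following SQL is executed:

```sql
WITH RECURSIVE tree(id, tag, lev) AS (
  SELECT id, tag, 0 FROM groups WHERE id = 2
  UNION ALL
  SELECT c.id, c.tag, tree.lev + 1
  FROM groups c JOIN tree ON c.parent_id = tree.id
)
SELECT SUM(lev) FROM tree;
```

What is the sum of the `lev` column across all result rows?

Base: id=2 (theta) at lev 0.
Iteration 1: rows with parent_id in {2} -> zeta (id 3, lev 1), eta (id 4, lev 1), mu (id 6, lev 1).
Iteration 2: rows with parent_id in {3,4,6} -> kappa (id 5, lev 2), xi (id 7, lev 2), lam (id 8, lev 2).
Iteration 3: rows with parent_id in {5,7,8} -> beta (id 9, lev 3), delta (id 11, lev 3), gamma (id 12, lev 3).
Iteration 4: no rows with parent_id in {9,11,12}; recursion stops.
SUM(lev) = 0 + 1 + 1 + 1 + 2 + 2 + 2 + 3 + 3 + 3 = 18.

18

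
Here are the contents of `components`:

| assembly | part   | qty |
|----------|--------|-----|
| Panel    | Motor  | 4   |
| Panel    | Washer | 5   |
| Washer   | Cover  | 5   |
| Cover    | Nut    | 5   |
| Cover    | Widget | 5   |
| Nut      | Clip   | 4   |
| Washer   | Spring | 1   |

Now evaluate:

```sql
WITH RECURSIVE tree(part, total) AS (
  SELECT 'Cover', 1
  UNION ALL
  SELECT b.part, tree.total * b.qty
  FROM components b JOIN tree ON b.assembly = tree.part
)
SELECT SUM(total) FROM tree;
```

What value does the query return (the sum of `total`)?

31

Base: (Cover, total=1).
Iteration 1: components of {Cover} -> Nut = 1*5 = 5, Widget = 1*5 = 5.
Iteration 2: components of {Nut,Widget} -> Clip = 5*4 = 20.
Iteration 3: no further components; recursion stops.
SUM(total) = 1 + 5 + 5 + 20 = 31.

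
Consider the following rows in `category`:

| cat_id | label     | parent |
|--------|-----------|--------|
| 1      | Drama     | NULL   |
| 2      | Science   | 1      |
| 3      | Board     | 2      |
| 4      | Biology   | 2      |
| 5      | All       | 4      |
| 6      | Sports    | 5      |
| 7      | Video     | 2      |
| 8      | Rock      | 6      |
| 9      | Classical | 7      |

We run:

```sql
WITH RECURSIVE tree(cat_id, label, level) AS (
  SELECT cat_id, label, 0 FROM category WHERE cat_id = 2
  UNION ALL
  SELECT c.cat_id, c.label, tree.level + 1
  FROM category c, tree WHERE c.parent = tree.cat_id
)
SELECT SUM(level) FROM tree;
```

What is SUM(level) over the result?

14

Base: cat_id=2 (Science) at level 0.
Iteration 1: rows with parent in {2} -> Board (id 3, level 1), Biology (id 4, level 1), Video (id 7, level 1).
Iteration 2: rows with parent in {3,4,7} -> All (id 5, level 2), Classical (id 9, level 2).
Iteration 3: rows with parent in {5,9} -> Sports (id 6, level 3).
Iteration 4: rows with parent in {6} -> Rock (id 8, level 4).
Iteration 5: no rows with parent in {8}; recursion stops.
SUM(level) = 0 + 1 + 1 + 1 + 2 + 2 + 3 + 4 = 14.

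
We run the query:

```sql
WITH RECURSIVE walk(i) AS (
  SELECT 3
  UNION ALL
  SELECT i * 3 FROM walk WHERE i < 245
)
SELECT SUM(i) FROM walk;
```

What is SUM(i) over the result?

Base: i=3.
Iteration 1: 3 < 245 holds -> i = 3 * 3 = 9.
Iteration 2: 9 < 245 holds -> i = 9 * 3 = 27.
Iteration 3: 27 < 245 holds -> i = 27 * 3 = 81.
Iteration 4: 81 < 245 holds -> i = 81 * 3 = 243.
Iteration 5: 243 < 245 holds -> i = 243 * 3 = 729.
Iteration 6: 729 < 245 fails; recursion stops.
SUM(i) = 3 + 9 + 27 + 81 + 243 + 729 = 1092.

1092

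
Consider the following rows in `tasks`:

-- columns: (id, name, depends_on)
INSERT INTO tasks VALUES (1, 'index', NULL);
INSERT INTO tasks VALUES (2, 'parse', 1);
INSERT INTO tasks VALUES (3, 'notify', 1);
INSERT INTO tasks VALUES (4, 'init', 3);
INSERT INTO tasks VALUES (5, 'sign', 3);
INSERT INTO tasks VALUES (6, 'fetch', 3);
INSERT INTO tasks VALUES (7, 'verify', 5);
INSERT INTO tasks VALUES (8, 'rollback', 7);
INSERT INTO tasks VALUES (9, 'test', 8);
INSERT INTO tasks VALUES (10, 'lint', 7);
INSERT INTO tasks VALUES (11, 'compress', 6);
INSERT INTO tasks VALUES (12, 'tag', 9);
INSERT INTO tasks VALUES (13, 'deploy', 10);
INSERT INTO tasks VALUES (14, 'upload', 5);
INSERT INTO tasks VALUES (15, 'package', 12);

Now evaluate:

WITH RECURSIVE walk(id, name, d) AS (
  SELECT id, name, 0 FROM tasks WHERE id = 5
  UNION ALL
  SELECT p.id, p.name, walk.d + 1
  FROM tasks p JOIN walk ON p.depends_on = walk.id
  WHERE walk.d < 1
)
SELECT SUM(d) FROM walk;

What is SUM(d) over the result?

Base: id=5 (sign) at d 0.
Iteration 1: rows with depends_on in {5} -> verify (id 7, d 1), upload (id 14, d 1).
Iteration 2: d < 1 fails for all current rows; recursion stops.
SUM(d) = 0 + 1 + 1 = 2.

2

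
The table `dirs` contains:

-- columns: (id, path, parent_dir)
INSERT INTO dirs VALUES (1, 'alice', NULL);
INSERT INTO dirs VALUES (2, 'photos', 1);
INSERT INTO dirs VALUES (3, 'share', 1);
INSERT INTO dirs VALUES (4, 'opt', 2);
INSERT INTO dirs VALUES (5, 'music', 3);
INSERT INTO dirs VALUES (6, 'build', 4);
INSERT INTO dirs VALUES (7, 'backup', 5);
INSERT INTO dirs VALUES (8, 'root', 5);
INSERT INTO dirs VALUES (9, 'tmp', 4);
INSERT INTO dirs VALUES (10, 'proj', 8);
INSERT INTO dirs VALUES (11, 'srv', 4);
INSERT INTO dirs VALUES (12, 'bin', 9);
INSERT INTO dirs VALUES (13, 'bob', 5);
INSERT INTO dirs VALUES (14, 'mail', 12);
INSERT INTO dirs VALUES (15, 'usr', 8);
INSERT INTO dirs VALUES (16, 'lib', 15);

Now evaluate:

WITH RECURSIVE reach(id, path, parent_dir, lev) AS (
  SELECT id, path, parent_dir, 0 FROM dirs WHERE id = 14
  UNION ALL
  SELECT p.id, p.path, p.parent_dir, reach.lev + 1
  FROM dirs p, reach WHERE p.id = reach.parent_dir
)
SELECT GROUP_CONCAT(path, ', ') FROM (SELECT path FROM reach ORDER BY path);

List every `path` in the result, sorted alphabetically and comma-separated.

Base: id=14 (mail), parent_dir=12, lev 0.
Iteration 1: join on id=12 -> bin (id 12, parent_dir=9, lev 1).
Iteration 2: join on id=9 -> tmp (id 9, parent_dir=4, lev 2).
Iteration 3: join on id=4 -> opt (id 4, parent_dir=2, lev 3).
Iteration 4: join on id=2 -> photos (id 2, parent_dir=1, lev 4).
Iteration 5: join on id=1 -> alice (id 1, parent_dir=NULL, lev 5).
Iteration 6: parent_dir is NULL; no match; recursion stops.

alice, bin, mail, opt, photos, tmp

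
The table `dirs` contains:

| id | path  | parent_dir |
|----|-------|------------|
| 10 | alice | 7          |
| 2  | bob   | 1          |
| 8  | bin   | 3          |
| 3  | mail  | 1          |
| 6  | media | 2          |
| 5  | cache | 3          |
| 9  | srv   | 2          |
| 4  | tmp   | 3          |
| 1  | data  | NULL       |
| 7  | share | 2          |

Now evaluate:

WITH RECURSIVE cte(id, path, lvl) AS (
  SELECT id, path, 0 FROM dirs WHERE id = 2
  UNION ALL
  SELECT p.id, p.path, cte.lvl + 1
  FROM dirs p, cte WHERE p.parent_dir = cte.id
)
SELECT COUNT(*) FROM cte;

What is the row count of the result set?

5

Base: id=2 (bob) at lvl 0.
Iteration 1: rows with parent_dir in {2} -> media (id 6, lvl 1), share (id 7, lvl 1), srv (id 9, lvl 1).
Iteration 2: rows with parent_dir in {6,7,9} -> alice (id 10, lvl 2).
Iteration 3: no rows with parent_dir in {10}; recursion stops.
Total rows emitted: 5.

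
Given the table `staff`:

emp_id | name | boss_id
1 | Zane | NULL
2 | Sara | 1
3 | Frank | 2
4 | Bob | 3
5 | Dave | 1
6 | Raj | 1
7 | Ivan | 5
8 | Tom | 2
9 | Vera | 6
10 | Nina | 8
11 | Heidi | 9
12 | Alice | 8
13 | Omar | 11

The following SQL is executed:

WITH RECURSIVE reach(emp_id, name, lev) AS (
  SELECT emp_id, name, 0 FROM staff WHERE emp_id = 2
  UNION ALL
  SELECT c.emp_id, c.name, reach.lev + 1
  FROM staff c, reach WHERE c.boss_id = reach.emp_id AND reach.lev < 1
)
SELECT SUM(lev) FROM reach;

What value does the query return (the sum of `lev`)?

2

Base: emp_id=2 (Sara) at lev 0.
Iteration 1: rows with boss_id in {2} -> Frank (id 3, lev 1), Tom (id 8, lev 1).
Iteration 2: lev < 1 fails for all current rows; recursion stops.
SUM(lev) = 0 + 1 + 1 = 2.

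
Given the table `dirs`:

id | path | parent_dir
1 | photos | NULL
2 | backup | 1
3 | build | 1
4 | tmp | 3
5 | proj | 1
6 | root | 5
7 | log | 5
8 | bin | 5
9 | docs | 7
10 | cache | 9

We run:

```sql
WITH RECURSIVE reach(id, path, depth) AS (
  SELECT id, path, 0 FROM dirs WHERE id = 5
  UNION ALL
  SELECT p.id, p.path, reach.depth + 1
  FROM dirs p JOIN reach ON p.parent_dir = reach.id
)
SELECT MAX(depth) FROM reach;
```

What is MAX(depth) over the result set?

Base: id=5 (proj) at depth 0.
Iteration 1: rows with parent_dir in {5} -> root (id 6, depth 1), log (id 7, depth 1), bin (id 8, depth 1).
Iteration 2: rows with parent_dir in {6,7,8} -> docs (id 9, depth 2).
Iteration 3: rows with parent_dir in {9} -> cache (id 10, depth 3).
Iteration 4: no rows with parent_dir in {10}; recursion stops.
depth values: 0, 1, 1, 1, 2, 3; the maximum is 3.

3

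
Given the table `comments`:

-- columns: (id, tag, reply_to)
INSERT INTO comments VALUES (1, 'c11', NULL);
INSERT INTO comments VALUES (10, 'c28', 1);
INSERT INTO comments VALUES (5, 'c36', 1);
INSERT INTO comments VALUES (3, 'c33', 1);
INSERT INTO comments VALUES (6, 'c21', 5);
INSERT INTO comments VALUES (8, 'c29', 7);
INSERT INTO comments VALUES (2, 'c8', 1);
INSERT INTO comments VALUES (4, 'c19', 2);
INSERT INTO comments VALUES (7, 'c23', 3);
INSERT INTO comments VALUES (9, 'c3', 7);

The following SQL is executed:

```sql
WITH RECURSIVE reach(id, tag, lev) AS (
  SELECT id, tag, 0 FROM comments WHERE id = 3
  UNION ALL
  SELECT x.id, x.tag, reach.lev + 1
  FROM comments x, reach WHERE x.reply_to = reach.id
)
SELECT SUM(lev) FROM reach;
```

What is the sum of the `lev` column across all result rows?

Base: id=3 (c33) at lev 0.
Iteration 1: rows with reply_to in {3} -> c23 (id 7, lev 1).
Iteration 2: rows with reply_to in {7} -> c29 (id 8, lev 2), c3 (id 9, lev 2).
Iteration 3: no rows with reply_to in {8,9}; recursion stops.
SUM(lev) = 0 + 1 + 2 + 2 = 5.

5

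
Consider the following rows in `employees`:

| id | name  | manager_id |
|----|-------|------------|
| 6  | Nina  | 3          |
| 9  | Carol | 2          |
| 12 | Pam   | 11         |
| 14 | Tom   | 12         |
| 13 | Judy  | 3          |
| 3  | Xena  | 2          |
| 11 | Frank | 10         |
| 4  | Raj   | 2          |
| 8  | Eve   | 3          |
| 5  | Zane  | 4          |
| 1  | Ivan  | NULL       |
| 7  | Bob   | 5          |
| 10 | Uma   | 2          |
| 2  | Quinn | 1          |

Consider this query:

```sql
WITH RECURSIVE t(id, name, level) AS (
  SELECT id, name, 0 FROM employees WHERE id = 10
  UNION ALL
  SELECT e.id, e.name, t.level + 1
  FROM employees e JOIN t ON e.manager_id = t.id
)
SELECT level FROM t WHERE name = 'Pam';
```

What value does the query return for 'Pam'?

Base: id=10 (Uma) at level 0.
Iteration 1: rows with manager_id in {10} -> Frank (id 11, level 1).
Iteration 2: rows with manager_id in {11} -> Pam (id 12, level 2).
Iteration 3: rows with manager_id in {12} -> Tom (id 14, level 3).
Iteration 4: no rows with manager_id in {14}; recursion stops.

2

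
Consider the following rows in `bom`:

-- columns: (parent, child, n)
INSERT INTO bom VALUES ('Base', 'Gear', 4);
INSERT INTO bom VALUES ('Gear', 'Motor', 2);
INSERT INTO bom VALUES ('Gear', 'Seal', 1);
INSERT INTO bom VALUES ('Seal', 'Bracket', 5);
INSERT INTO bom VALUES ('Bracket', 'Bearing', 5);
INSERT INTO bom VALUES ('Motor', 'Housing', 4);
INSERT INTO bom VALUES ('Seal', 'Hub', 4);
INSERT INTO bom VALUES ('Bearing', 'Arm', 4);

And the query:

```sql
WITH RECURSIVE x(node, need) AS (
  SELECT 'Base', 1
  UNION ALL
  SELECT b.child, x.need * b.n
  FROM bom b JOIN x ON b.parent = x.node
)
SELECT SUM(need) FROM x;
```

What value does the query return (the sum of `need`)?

Base: (Base, need=1).
Iteration 1: components of {Base} -> Gear = 1*4 = 4.
Iteration 2: components of {Gear} -> Motor = 4*2 = 8, Seal = 4*1 = 4.
Iteration 3: components of {Motor,Seal} -> Bracket = 4*5 = 20, Housing = 8*4 = 32, Hub = 4*4 = 16.
Iteration 4: components of {Bracket,Housing,Hub} -> Bearing = 20*5 = 100.
Iteration 5: components of {Bearing} -> Arm = 100*4 = 400.
Iteration 6: no further components; recursion stops.
SUM(need) = 1 + 4 + 8 + 4 + 32 + 20 + 16 + 100 + 400 = 585.

585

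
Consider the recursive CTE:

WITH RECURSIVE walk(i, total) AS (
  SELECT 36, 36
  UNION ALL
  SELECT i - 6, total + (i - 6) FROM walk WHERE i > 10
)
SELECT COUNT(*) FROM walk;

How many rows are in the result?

Base: i=36, total=36.
Iteration 1: 36 > 10 holds -> i = 36 - 6 = 30, total = 36 + 30 = 66.
Iteration 2: 30 > 10 holds -> i = 30 - 6 = 24, total = 66 + 24 = 90.
Iteration 3: 24 > 10 holds -> i = 24 - 6 = 18, total = 90 + 18 = 108.
Iteration 4: 18 > 10 holds -> i = 18 - 6 = 12, total = 108 + 12 = 120.
Iteration 5: 12 > 10 holds -> i = 12 - 6 = 6, total = 120 + 6 = 126.
Iteration 6: 6 > 10 fails; recursion stops.
Total rows emitted: 6.

6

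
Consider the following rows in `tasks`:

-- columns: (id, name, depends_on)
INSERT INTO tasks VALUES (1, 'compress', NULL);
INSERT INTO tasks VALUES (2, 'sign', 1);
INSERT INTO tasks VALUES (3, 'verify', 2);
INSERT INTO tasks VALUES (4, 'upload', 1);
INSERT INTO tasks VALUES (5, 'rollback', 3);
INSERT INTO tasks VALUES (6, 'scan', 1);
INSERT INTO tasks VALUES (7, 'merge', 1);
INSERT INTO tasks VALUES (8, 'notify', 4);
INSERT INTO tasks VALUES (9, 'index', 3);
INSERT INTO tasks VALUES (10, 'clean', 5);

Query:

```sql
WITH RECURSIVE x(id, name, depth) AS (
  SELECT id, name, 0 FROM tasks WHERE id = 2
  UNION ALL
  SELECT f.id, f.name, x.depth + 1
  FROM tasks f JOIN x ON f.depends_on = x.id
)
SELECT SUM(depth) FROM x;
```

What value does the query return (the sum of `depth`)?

8

Base: id=2 (sign) at depth 0.
Iteration 1: rows with depends_on in {2} -> verify (id 3, depth 1).
Iteration 2: rows with depends_on in {3} -> rollback (id 5, depth 2), index (id 9, depth 2).
Iteration 3: rows with depends_on in {5,9} -> clean (id 10, depth 3).
Iteration 4: no rows with depends_on in {10}; recursion stops.
SUM(depth) = 0 + 1 + 2 + 2 + 3 = 8.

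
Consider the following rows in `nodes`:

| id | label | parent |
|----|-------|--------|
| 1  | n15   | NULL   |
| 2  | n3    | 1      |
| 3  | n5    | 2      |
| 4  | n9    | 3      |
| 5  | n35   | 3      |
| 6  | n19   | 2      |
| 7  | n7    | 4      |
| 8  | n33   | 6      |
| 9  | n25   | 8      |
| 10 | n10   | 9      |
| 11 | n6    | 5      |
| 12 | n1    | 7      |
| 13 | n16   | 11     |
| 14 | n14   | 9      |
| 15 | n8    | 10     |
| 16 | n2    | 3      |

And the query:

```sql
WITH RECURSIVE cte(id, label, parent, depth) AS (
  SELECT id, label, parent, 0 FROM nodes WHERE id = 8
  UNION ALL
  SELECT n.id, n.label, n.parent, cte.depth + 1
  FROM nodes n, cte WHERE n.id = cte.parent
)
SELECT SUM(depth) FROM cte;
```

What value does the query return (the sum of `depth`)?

6

Base: id=8 (n33), parent=6, depth 0.
Iteration 1: join on id=6 -> n19 (id 6, parent=2, depth 1).
Iteration 2: join on id=2 -> n3 (id 2, parent=1, depth 2).
Iteration 3: join on id=1 -> n15 (id 1, parent=NULL, depth 3).
Iteration 4: parent is NULL; no match; recursion stops.
SUM(depth) = 0 + 1 + 2 + 3 = 6.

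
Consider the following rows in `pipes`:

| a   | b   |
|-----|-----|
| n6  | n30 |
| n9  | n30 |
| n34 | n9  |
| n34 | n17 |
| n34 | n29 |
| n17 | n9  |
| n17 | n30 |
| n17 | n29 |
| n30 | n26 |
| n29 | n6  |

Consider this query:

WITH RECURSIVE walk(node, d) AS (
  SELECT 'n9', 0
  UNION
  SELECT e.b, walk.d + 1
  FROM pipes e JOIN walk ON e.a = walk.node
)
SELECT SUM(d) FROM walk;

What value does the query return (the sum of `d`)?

3

Base: (n9, d=0).
Iteration 1: edges from {n9} -> (n30, d=1).
Iteration 2: edges from {n30} -> (n26, d=2).
Iteration 3: no outgoing edges from {n26}; recursion stops.
SUM(d) = 0 + 1 + 2 = 3.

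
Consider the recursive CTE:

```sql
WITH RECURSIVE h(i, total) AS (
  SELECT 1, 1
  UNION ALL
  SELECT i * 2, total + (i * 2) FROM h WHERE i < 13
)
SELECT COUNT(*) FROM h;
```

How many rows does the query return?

5

Base: i=1, total=1.
Iteration 1: 1 < 13 holds -> i = 1 * 2 = 2, total = 1 + 2 = 3.
Iteration 2: 2 < 13 holds -> i = 2 * 2 = 4, total = 3 + 4 = 7.
Iteration 3: 4 < 13 holds -> i = 4 * 2 = 8, total = 7 + 8 = 15.
Iteration 4: 8 < 13 holds -> i = 8 * 2 = 16, total = 15 + 16 = 31.
Iteration 5: 16 < 13 fails; recursion stops.
Total rows emitted: 5.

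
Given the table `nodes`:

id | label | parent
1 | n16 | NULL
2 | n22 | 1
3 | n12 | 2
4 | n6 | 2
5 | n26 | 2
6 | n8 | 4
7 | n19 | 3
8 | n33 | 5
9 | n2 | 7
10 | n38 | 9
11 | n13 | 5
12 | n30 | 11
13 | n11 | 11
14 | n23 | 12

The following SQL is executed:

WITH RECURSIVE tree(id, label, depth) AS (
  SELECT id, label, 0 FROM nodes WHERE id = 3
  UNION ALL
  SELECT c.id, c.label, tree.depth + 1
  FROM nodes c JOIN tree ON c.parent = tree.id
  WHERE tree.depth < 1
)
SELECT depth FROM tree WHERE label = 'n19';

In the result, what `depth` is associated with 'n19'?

1

Base: id=3 (n12) at depth 0.
Iteration 1: rows with parent in {3} -> n19 (id 7, depth 1).
Iteration 2: depth < 1 fails for all current rows; recursion stops.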